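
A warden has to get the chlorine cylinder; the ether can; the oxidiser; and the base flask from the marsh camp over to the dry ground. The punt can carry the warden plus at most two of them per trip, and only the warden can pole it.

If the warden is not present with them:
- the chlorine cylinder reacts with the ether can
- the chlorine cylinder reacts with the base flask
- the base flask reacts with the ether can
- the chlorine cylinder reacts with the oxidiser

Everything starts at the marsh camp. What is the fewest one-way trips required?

5

Counting alone: the warden can take at most 2 across per trip to the dry ground, so moving all 4 needs at least 2 loaded trips out, with a return between consecutive ones — at least 3 crossings.
The safety rule pushes this higher. Following every safe sequence of crossings, the most of the 4 that can be at the dry ground as the punt arrives there on crossing 3 is 3 — never all 4.
So no plan with fewer than 5 crossings exists, and this one achieves 5:
1. Warden goes to the dry ground with the chlorine cylinder and the ether can.
2. Warden goes back to the marsh camp with the chlorine cylinder.
3. Warden goes to the dry ground with the chlorine cylinder and the oxidiser.
4. Warden goes back to the marsh camp with the chlorine cylinder.
5. Warden goes to the dry ground with the base flask and the chlorine cylinder.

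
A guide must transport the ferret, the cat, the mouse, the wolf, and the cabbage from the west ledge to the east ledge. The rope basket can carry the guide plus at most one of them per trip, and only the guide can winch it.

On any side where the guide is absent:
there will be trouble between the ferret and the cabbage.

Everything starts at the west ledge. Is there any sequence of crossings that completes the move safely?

1. Guide goes to the east ledge with the ferret.
2. Guide goes back to the west ledge alone.
3. Guide goes to the east ledge with the cat.
4. Guide goes back to the west ledge alone.
5. Guide goes to the east ledge with the mouse.
6. Guide goes back to the west ledge alone.
7. Guide goes to the east ledge with the wolf.
8. Guide goes back to the west ledge alone.
9. Guide goes to the east ledge with the cabbage.

Yes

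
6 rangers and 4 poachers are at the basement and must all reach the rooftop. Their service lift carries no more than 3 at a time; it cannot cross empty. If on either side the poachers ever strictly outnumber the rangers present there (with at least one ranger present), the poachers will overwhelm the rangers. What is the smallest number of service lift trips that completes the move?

9

Counting alone: each trip to the rooftop takes at most 3 across and each return brings at least 1 back, so after t trips out (and t−1 returns) at most 3t − (t−1) of the 10 are across; that first reaches 10 at t = 5, so at least 9 crossings are needed.
The plan below uses exactly 9 crossings, so it is optimal:
1. 2 poachers → the rooftop.  (the basement: 6R 2P; the rooftop: 0R 2P)
2. 1 poacher ← the basement.  (the basement: 6R 3P; the rooftop: 0R 1P)
3. 3 poachers → the rooftop.  (the basement: 6R 0P; the rooftop: 0R 4P)
4. 1 poacher ← the basement.  (the basement: 6R 1P; the rooftop: 0R 3P)
5. 3 rangers → the rooftop.  (the basement: 3R 1P; the rooftop: 3R 3P)
6. 1 poacher ← the basement.  (the basement: 3R 2P; the rooftop: 3R 2P)
7. 1 ranger and 2 poachers → the rooftop.  (the basement: 2R 0P; the rooftop: 4R 4P)
8. 1 poacher ← the basement.  (the basement: 2R 1P; the rooftop: 4R 3P)
9. 2 rangers and 1 poacher → the rooftop.  (the basement: 0R 0P; the rooftop: 6R 4P)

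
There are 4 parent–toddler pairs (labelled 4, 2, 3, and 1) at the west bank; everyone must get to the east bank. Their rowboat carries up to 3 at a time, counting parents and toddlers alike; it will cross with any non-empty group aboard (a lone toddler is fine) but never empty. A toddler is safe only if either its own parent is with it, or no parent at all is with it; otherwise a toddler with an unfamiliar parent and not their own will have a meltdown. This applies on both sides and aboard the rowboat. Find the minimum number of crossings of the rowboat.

9

Counting alone: each trip to the east bank takes at most 3 across and each return brings at least 1 back, so after t trips out (and t−1 returns) at most 3t − (t−1) of the 8 are across; that first reaches 8 at t = 4, so at least 7 crossings are needed.
The safety rule pushes this higher. Following every safe sequence of crossings, the most of the 8 that can be at the east bank as the rowboat arrives there on crossing 7 is 7 — never all 8.
So no plan with fewer than 9 crossings exists, and this one achieves 9:
1. parent 4 and toddler 4 cross → the east bank.
2. parent 4 crosses ← the west bank.
3. parent 2, parent 4, and toddler 2 cross → the east bank.
4. parent 4 and toddler 4 cross ← the west bank.
5. parent 1, parent 3, and parent 4 cross → the east bank.
6. toddler 2 crosses ← the west bank.
7. toddler 2 and toddler 4 cross → the east bank.
8. toddler 4 crosses ← the west bank.
9. toddler 1, toddler 3, and toddler 4 cross → the east bank.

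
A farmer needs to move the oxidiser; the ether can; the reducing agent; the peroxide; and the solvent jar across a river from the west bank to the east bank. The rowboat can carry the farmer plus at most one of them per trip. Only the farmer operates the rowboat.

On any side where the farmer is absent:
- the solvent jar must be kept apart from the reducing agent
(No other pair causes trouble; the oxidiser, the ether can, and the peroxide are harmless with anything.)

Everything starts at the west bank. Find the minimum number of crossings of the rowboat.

Counting alone: the farmer can take at most 1 across per trip to the east bank, so moving all 5 needs at least 5 loaded trips out, with a return between consecutive ones — at least 9 crossings.
The plan below uses exactly 9 crossings, so it is optimal:
1. Farmer goes to the east bank with the reducing agent.
2. Farmer goes back to the west bank alone.
3. Farmer goes to the east bank with the oxidiser.
4. Farmer goes back to the west bank alone.
5. Farmer goes to the east bank with the ether can.
6. Farmer goes back to the west bank alone.
7. Farmer goes to the east bank with the peroxide.
8. Farmer goes back to the west bank alone.
9. Farmer goes to the east bank with the solvent jar.

9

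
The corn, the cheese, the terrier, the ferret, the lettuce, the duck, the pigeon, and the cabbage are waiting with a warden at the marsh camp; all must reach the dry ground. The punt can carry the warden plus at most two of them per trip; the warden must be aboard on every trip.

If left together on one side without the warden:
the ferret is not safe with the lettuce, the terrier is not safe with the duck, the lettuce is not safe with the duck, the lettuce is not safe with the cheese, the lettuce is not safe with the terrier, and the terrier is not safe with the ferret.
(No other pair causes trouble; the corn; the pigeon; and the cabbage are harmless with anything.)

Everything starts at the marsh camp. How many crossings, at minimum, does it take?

Counting alone: the warden can take at most 2 across per trip to the dry ground, so moving all 8 needs at least 4 loaded trips out, with a return between consecutive ones — at least 7 crossings.
The safety rule pushes this higher. Following every safe sequence of crossings, the most of the 8 that can be at the dry ground as the punt arrives there on crossings 7, 9, 11 is 5, 6, 7 respectively — never all 8.
So no plan with fewer than 13 crossings exists, and this one achieves 13:
1. Warden goes to the dry ground with the lettuce and the terrier.
2. Warden goes back to the marsh camp with the terrier.
3. Warden goes to the dry ground with the corn and the terrier.
4. Warden goes back to the marsh camp with the terrier.
5. Warden goes to the dry ground with the cheese and the terrier.
6. Warden goes back to the marsh camp with the lettuce.
7. Warden goes to the dry ground with the duck and the ferret.
8. Warden goes back to the marsh camp with the terrier.
9. Warden goes to the dry ground with the pigeon and the terrier.
10. Warden goes back to the marsh camp with the terrier.
11. Warden goes to the dry ground with the cabbage and the terrier.
12. Warden goes back to the marsh camp with the terrier.
13. Warden goes to the dry ground with the lettuce and the terrier.

13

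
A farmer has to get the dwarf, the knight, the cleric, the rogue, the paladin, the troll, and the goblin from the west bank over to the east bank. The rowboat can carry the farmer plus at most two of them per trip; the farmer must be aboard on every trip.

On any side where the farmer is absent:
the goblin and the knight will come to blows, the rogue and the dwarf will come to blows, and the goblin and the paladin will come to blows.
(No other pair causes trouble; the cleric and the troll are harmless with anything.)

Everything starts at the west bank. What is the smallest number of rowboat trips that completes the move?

Counting alone: the farmer can take at most 2 across per trip to the east bank, so moving all 7 needs at least 4 loaded trips out, with a return between consecutive ones — at least 7 crossings.
The plan below uses exactly 7 crossings, so it is optimal:
1. Farmer goes to the east bank with the dwarf and the goblin.  [the west bank: the cleric, the knight, the paladin, the rogue, the troll | the east bank: the dwarf, the goblin]
2. Farmer goes back to the west bank alone.  [the west bank: the cleric, the knight, the paladin, the rogue, the troll | the east bank: the dwarf, the goblin]
3. Farmer goes to the east bank with the cleric and the knight.  [the west bank: the paladin, the rogue, the troll | the east bank: the cleric, the dwarf, the goblin, the knight]
4. Farmer goes back to the west bank with the goblin.  [the west bank: the goblin, the paladin, the rogue, the troll | the east bank: the cleric, the dwarf, the knight]
5. Farmer goes to the east bank with the paladin and the troll.  [the west bank: the goblin, the rogue | the east bank: the cleric, the dwarf, the knight, the paladin, the troll]
6. Farmer goes back to the west bank alone.  [the west bank: the goblin, the rogue | the east bank: the cleric, the dwarf, the knight, the paladin, the troll]
7. Farmer goes to the east bank with the goblin and the rogue.  [the west bank: — | the east bank: the cleric, the dwarf, the goblin, the knight, the paladin, the rogue, the troll]

7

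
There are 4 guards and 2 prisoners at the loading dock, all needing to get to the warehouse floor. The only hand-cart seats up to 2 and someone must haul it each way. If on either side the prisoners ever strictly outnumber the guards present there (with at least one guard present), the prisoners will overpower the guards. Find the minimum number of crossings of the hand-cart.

Counting alone: each trip to the warehouse floor takes at most 2 across and each return brings at least 1 back, so after t trips out (and t−1 returns) at most 2t − (t−1) of the 6 are across; that first reaches 6 at t = 5, so at least 9 crossings are needed.
The plan below uses exactly 9 crossings, so it is optimal:
1. 2 prisoners → the warehouse floor.  (the loading dock: 4G 0P; the warehouse floor: 0G 2P)
2. 1 prisoner ← the loading dock.  (the loading dock: 4G 1P; the warehouse floor: 0G 1P)
3. 2 guards → the warehouse floor.  (the loading dock: 2G 1P; the warehouse floor: 2G 1P)
4. 1 prisoner ← the loading dock.  (the loading dock: 2G 2P; the warehouse floor: 2G 0P)
5. 2 prisoners → the warehouse floor.  (the loading dock: 2G 0P; the warehouse floor: 2G 2P)
6. 1 prisoner ← the loading dock.  (the loading dock: 2G 1P; the warehouse floor: 2G 1P)
7. 1 guard and 1 prisoner → the warehouse floor.  (the loading dock: 1G 0P; the warehouse floor: 3G 2P)
8. 1 prisoner ← the loading dock.  (the loading dock: 1G 1P; the warehouse floor: 3G 1P)
9. 1 guard and 1 prisoner → the warehouse floor.  (the loading dock: 0G 0P; the warehouse floor: 4G 2P)

9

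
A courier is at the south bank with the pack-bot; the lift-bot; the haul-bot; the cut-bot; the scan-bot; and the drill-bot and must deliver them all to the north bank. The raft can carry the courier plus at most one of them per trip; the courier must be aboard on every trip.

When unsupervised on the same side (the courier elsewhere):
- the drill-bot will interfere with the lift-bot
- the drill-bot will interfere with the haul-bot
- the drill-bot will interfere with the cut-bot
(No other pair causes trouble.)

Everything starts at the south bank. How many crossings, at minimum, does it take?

impossible

Following every safe sequence of crossings from the start, the most of the 6 that can be at the north bank as the raft arrives there on crossings 1, 3, 5, 7 is 1, 2, 3, 4 respectively; the best ever achieved is 4 of 6.
From crossing 9 on, no configuration arises that was not already reachable earlier: only 36 distinct safe configurations (who is on which side, and where the raft is) can ever be reached, none of them has everyone across, and every continuation just revisits them. So no valid plan exists.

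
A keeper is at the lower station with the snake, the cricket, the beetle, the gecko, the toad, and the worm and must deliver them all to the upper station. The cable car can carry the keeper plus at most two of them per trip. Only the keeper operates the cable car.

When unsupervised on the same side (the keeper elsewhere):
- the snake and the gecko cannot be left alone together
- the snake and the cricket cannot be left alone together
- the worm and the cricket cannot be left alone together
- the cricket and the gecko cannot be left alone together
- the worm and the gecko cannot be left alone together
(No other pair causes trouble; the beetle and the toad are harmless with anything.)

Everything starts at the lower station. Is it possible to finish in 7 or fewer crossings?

No

Counting alone: the keeper can take at most 2 across per trip to the upper station, so moving all 6 needs at least 3 loaded trips out, with a return between consecutive ones — at least 5 crossings.
The safety rule pushes this higher. Following every safe sequence of crossings, the most of the 6 that can be at the upper station as the cable car arrives there on crossings 5, 7 is 4, 5 respectively — never all 6.
So the move cannot be finished within 7 crossings. (The shortest complete plan takes 9:)
1. Keeper goes to the upper station with the cricket and the gecko.
2. Keeper goes back to the lower station with the cricket.
3. Keeper goes to the upper station with the snake and the worm.
4. Keeper goes back to the lower station with the gecko.
5. Keeper goes to the upper station with the beetle and the cricket.
6. Keeper goes back to the lower station with the cricket.
7. Keeper goes to the upper station with the cricket and the toad.
8. Keeper goes back to the lower station with the cricket.
9. Keeper goes to the upper station with the cricket and the gecko.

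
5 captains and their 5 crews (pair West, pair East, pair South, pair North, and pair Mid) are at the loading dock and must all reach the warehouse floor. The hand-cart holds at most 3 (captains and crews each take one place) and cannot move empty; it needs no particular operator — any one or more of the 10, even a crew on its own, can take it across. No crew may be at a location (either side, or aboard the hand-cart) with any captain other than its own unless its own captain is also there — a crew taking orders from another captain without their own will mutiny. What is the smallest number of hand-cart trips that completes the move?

11

Counting alone: each trip to the warehouse floor takes at most 3 across and each return brings at least 1 back, so after t trips out (and t−1 returns) at most 3t − (t−1) of the 10 are across; that first reaches 10 at t = 5, so at least 9 crossings are needed.
The safety rule pushes this higher. Following every safe sequence of crossings, the most of the 10 that can be at the warehouse floor as the hand-cart arrives there on crossing 9 is 9 — never all 10.
So no plan with fewer than 11 crossings exists, and this one achieves 11:
1. captain West and crew West cross → the warehouse floor.
2. captain West crosses ← the loading dock.
3. crew East, crew North, and crew South cross → the warehouse floor.
4. crew West crosses ← the loading dock.
5. captain East, captain North, and captain South cross → the warehouse floor.
6. captain East and crew East cross ← the loading dock.
7. captain East, captain Mid, and captain West cross → the warehouse floor.
8. crew South crosses ← the loading dock.
9. crew East and crew West cross → the warehouse floor.
10. crew West crosses ← the loading dock.
11. crew Mid, crew South, and crew West cross → the warehouse floor.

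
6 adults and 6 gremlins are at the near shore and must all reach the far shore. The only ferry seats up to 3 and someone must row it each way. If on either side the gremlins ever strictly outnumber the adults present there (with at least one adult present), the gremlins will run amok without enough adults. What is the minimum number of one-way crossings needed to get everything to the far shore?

impossible

Following every safe sequence of crossings from the start, the most of the 12 that can be at the far shore as the ferry arrives there on crossings 1, 3, 5 is 3, 5, 6 respectively; the best ever achieved is 6 of 12.
From crossing 7 on, no configuration arises that was not already reachable earlier: only 17 distinct safe configurations (who is on which side, and where the ferry is) can ever be reached, none of them has everyone across, and every continuation just revisits them. They are: 0 adults + 0 gremlins across (ferry back at the start); 0 adults + 1 gremlin across (ferry there); 0 adults + 1 gremlin across (ferry back at the start); 0 adults + 2 gremlins across (ferry there); 0 adults + 2 gremlins across (ferry back at the start); 0 adults + 3 gremlins across (ferry there); 0 adults + 3 gremlins across (ferry back at the start); 0 adults + 4 gremlins across (ferry there); 0 adults + 4 gremlins across (ferry back at the start); 0 adults + 5 gremlins across (ferry there); 0 adults + 5 gremlins across (ferry back at the start); 0 adults + 6 gremlins across (ferry there); 1 adult + 1 gremlin across (ferry there); 1 adult + 1 gremlin across (ferry back at the start); 2 adults + 2 gremlins across (ferry there); 2 adults + 2 gremlins across (ferry back at the start); 3 adults + 3 gremlins across (ferry there). So no valid plan exists.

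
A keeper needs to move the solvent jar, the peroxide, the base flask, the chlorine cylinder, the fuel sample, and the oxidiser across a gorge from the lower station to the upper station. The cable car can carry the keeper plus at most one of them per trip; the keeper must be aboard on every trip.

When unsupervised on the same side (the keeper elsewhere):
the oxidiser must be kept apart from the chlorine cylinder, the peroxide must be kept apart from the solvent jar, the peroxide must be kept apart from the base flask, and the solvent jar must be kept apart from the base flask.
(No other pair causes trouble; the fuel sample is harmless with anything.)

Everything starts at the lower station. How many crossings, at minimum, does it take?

Whatever the first load, the items left behind include a forbidden pair without the keeper. No opening move is safe, so no plan exists.

impossible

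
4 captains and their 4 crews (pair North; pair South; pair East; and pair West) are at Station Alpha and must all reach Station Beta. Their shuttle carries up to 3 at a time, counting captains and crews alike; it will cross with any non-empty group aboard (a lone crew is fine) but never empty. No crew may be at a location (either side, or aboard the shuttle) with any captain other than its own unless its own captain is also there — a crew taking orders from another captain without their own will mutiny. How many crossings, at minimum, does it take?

Counting alone: each trip to Station Beta takes at most 3 across and each return brings at least 1 back, so after t trips out (and t−1 returns) at most 3t − (t−1) of the 8 are across; that first reaches 8 at t = 4, so at least 7 crossings are needed.
The safety rule pushes this higher. Following every safe sequence of crossings, the most of the 8 that can be at Station Beta as the shuttle arrives there on crossing 7 is 7 — never all 8.
So no plan with fewer than 9 crossings exists, and this one achieves 9:
1. captain North and crew North cross → Station Beta.
2. captain North crosses ← Station Alpha.
3. captain North, captain South, and crew South cross → Station Beta.
4. captain North and crew North cross ← Station Alpha.
5. captain East, captain North, and captain West cross → Station Beta.
6. crew South crosses ← Station Alpha.
7. crew North and crew South cross → Station Beta.
8. crew North crosses ← Station Alpha.
9. crew East, crew North, and crew West cross → Station Beta.

9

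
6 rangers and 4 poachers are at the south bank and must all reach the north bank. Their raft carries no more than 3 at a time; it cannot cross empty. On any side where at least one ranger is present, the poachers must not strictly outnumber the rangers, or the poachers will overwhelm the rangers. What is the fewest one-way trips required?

9

Counting alone: each trip to the north bank takes at most 3 across and each return brings at least 1 back, so after t trips out (and t−1 returns) at most 3t − (t−1) of the 10 are across; that first reaches 10 at t = 5, so at least 9 crossings are needed.
The plan below uses exactly 9 crossings, so it is optimal:
1. 2 poachers → the north bank.  (the south bank: 6R 2P; the north bank: 0R 2P)
2. 1 poacher ← the south bank.  (the south bank: 6R 3P; the north bank: 0R 1P)
3. 3 poachers → the north bank.  (the south bank: 6R 0P; the north bank: 0R 4P)
4. 1 poacher ← the south bank.  (the south bank: 6R 1P; the north bank: 0R 3P)
5. 3 rangers → the north bank.  (the south bank: 3R 1P; the north bank: 3R 3P)
6. 1 poacher ← the south bank.  (the south bank: 3R 2P; the north bank: 3R 2P)
7. 1 ranger and 2 poachers → the north bank.  (the south bank: 2R 0P; the north bank: 4R 4P)
8. 1 poacher ← the south bank.  (the south bank: 2R 1P; the north bank: 4R 3P)
9. 2 rangers and 1 poacher → the north bank.  (the south bank: 0R 0P; the north bank: 6R 4P)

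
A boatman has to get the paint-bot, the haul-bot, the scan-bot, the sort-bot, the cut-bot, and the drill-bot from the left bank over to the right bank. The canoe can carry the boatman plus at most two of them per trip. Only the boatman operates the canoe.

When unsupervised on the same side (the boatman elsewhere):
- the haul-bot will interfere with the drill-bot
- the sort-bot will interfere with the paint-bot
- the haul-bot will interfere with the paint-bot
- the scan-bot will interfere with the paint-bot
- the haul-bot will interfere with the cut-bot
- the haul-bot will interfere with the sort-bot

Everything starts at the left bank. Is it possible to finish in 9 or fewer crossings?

Yes

Yes — this plan uses 9 crossings (≤ 9):
1. Boatman goes to the right bank with the haul-bot and the paint-bot.  [the left bank: the cut-bot, the drill-bot, the scan-bot, the sort-bot | the right bank: the haul-bot, the paint-bot]
2. Boatman goes back to the left bank with the paint-bot.  [the left bank: the cut-bot, the drill-bot, the paint-bot, the scan-bot, the sort-bot | the right bank: the haul-bot]
3. Boatman goes to the right bank with the paint-bot and the scan-bot.  [the left bank: the cut-bot, the drill-bot, the sort-bot | the right bank: the haul-bot, the paint-bot, the scan-bot]
4. Boatman goes back to the left bank with the paint-bot.  [the left bank: the cut-bot, the drill-bot, the paint-bot, the sort-bot | the right bank: the haul-bot, the scan-bot]
5. Boatman goes to the right bank with the cut-bot and the sort-bot.  [the left bank: the drill-bot, the paint-bot | the right bank: the cut-bot, the haul-bot, the scan-bot, the sort-bot]
6. Boatman goes back to the left bank with the haul-bot.  [the left bank: the drill-bot, the haul-bot, the paint-bot | the right bank: the cut-bot, the scan-bot, the sort-bot]
7. Boatman goes to the right bank with the drill-bot and the paint-bot.  [the left bank: the haul-bot | the right bank: the cut-bot, the drill-bot, the paint-bot, the scan-bot, the sort-bot]
8. Boatman goes back to the left bank with the paint-bot.  [the left bank: the haul-bot, the paint-bot | the right bank: the cut-bot, the drill-bot, the scan-bot, the sort-bot]
9. Boatman goes to the right bank with the haul-bot and the paint-bot.  [the left bank: — | the right bank: the cut-bot, the drill-bot, the haul-bot, the paint-bot, the scan-bot, the sort-bot]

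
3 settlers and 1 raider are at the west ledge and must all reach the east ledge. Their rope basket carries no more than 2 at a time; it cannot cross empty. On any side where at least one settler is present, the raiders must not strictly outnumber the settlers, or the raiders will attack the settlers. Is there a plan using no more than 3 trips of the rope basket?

No

Counting alone: each trip to the east ledge takes at most 2 across and each return brings at least 1 back, so after t trips out (and t−1 returns) at most 2t − (t−1) of the 4 are across; that first reaches 4 at t = 3, so at least 5 crossings are needed.
Since 3 < 5, 3 crossings cannot be enough. (The shortest complete plan in fact takes 5:)
1. 1 settler and 1 raider → the east ledge.  (the west ledge: 2S 0R; the east ledge: 1S 1R)
2. 1 raider ← the west ledge.  (the west ledge: 2S 1R; the east ledge: 1S 0R)
3. 1 settler and 1 raider → the east ledge.  (the west ledge: 1S 0R; the east ledge: 2S 1R)
4. 1 raider ← the west ledge.  (the west ledge: 1S 1R; the east ledge: 2S 0R)
5. 1 settler and 1 raider → the east ledge.  (the west ledge: 0S 0R; the east ledge: 3S 1R)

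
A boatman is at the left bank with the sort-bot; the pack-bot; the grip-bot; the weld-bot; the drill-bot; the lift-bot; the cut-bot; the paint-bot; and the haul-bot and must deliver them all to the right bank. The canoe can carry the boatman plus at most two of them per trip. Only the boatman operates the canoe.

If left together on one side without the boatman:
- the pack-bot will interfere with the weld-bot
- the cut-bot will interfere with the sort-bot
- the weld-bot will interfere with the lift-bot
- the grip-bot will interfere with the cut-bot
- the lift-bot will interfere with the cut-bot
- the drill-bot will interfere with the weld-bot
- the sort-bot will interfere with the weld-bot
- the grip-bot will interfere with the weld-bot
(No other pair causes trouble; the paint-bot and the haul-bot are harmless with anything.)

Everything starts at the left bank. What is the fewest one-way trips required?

11

Counting alone: the boatman can take at most 2 across per trip to the right bank, so moving all 9 needs at least 5 loaded trips out, with a return between consecutive ones — at least 9 crossings.
The safety rule pushes this higher. Following every safe sequence of crossings, the most of the 9 that can be at the right bank as the canoe arrives there on crossing 9 is 7 — never all 9.
So no plan with fewer than 11 crossings exists, and this one achieves 11:
1. Boatman goes to the right bank with the cut-bot and the weld-bot.
2. Boatman goes back to the left bank alone.
3. Boatman goes to the right bank with the grip-bot and the sort-bot.
4. Boatman goes back to the left bank with the cut-bot and the weld-bot.
5. Boatman goes to the right bank with the lift-bot and the weld-bot.
6. Boatman goes back to the left bank with the weld-bot.
7. Boatman goes to the right bank with the drill-bot and the pack-bot.
8. Boatman goes back to the left bank alone.
9. Boatman goes to the right bank with the haul-bot and the paint-bot.
10. Boatman goes back to the left bank alone.
11. Boatman goes to the right bank with the cut-bot and the weld-bot.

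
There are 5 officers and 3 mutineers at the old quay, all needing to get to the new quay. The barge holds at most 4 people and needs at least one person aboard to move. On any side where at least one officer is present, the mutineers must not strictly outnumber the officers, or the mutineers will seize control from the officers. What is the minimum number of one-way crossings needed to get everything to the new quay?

5

Counting alone: each trip to the new quay takes at most 4 across and each return brings at least 1 back, so after t trips out (and t−1 returns) at most 4t − (t−1) of the 8 are across; that first reaches 8 at t = 3, so at least 5 crossings are needed.
The plan below uses exactly 5 crossings, so it is optimal:
1. 2 mutineers → the new quay.  (the old quay: 5O 1M; the new quay: 0O 2M)
2. 1 mutineer ← the old quay.  (the old quay: 5O 2M; the new quay: 0O 1M)
3. 3 officers and 1 mutineer → the new quay.  (the old quay: 2O 1M; the new quay: 3O 2M)
4. 1 mutineer ← the old quay.  (the old quay: 2O 2M; the new quay: 3O 1M)
5. 2 officers and 2 mutineers → the new quay.  (the old quay: 0O 0M; the new quay: 5O 3M)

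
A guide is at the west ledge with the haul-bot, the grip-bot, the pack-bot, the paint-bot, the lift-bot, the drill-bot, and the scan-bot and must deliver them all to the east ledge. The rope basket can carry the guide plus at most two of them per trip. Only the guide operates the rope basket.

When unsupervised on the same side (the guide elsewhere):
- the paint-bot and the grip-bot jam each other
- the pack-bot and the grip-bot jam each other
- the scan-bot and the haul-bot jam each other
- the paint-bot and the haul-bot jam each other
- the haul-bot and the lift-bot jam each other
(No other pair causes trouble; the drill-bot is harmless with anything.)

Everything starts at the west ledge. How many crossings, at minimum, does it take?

Counting alone: the guide can take at most 2 across per trip to the east ledge, so moving all 7 needs at least 4 loaded trips out, with a return between consecutive ones — at least 7 crossings.
The safety rule pushes this higher. Following every safe sequence of crossings, the most of the 7 that can be at the east ledge as the rope basket arrives there on crossing 7 is 6 — never all 7.
So no plan with fewer than 9 crossings exists, and this one achieves 9:
1. Guide goes to the east ledge with the grip-bot and the haul-bot.  [the west ledge: the drill-bot, the lift-bot, the pack-bot, the paint-bot, the scan-bot | the east ledge: the grip-bot, the haul-bot]
2. Guide goes back to the west ledge alone.  [the west ledge: the drill-bot, the lift-bot, the pack-bot, the paint-bot, the scan-bot | the east ledge: the grip-bot, the haul-bot]
3. Guide goes to the east ledge with the pack-bot.  [the west ledge: the drill-bot, the lift-bot, the paint-bot, the scan-bot | the east ledge: the grip-bot, the haul-bot, the pack-bot]
4. Guide goes back to the west ledge with the grip-bot.  [the west ledge: the drill-bot, the grip-bot, the lift-bot, the paint-bot, the scan-bot | the east ledge: the haul-bot, the pack-bot]
5. Guide goes to the east ledge with the lift-bot and the paint-bot.  [the west ledge: the drill-bot, the grip-bot, the scan-bot | the east ledge: the haul-bot, the lift-bot, the pack-bot, the paint-bot]
6. Guide goes back to the west ledge with the haul-bot.  [the west ledge: the drill-bot, the grip-bot, the haul-bot, the scan-bot | the east ledge: the lift-bot, the pack-bot, the paint-bot]
7. Guide goes to the east ledge with the drill-bot and the scan-bot.  [the west ledge: the grip-bot, the haul-bot | the east ledge: the drill-bot, the lift-bot, the pack-bot, the paint-bot, the scan-bot]
8. Guide goes back to the west ledge alone.  [the west ledge: the grip-bot, the haul-bot | the east ledge: the drill-bot, the lift-bot, the pack-bot, the paint-bot, the scan-bot]
9. Guide goes to the east ledge with the grip-bot and the haul-bot.  [the west ledge: — | the east ledge: the drill-bot, the grip-bot, the haul-bot, the lift-bot, the pack-bot, the paint-bot, the scan-bot]

9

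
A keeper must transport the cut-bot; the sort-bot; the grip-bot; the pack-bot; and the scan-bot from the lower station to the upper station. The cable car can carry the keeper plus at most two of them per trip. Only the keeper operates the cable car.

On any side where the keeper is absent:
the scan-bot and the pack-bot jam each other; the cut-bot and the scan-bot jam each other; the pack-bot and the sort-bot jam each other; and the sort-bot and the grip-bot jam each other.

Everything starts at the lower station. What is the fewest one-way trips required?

7

Counting alone: the keeper can take at most 2 across per trip to the upper station, so moving all 5 needs at least 3 loaded trips out, with a return between consecutive ones — at least 5 crossings.
The safety rule pushes this higher. Following every safe sequence of crossings, the most of the 5 that can be at the upper station as the cable car arrives there on crossing 5 is 4 — never all 5.
So no plan with fewer than 7 crossings exists, and this one achieves 7:
1. Keeper goes to the upper station with the scan-bot and the sort-bot.  [the lower station: the cut-bot, the grip-bot, the pack-bot | the upper station: the scan-bot, the sort-bot]
2. Keeper goes back to the lower station alone.  [the lower station: the cut-bot, the grip-bot, the pack-bot | the upper station: the scan-bot, the sort-bot]
3. Keeper goes to the upper station with the cut-bot.  [the lower station: the grip-bot, the pack-bot | the upper station: the cut-bot, the scan-bot, the sort-bot]
4. Keeper goes back to the lower station with the scan-bot.  [the lower station: the grip-bot, the pack-bot, the scan-bot | the upper station: the cut-bot, the sort-bot]
5. Keeper goes to the upper station with the grip-bot and the pack-bot.  [the lower station: the scan-bot | the upper station: the cut-bot, the grip-bot, the pack-bot, the sort-bot]
6. Keeper goes back to the lower station with the sort-bot.  [the lower station: the scan-bot, the sort-bot | the upper station: the cut-bot, the grip-bot, the pack-bot]
7. Keeper goes to the upper station with the scan-bot and the sort-bot.  [the lower station: — | the upper station: the cut-bot, the grip-bot, the pack-bot, the scan-bot, the sort-bot]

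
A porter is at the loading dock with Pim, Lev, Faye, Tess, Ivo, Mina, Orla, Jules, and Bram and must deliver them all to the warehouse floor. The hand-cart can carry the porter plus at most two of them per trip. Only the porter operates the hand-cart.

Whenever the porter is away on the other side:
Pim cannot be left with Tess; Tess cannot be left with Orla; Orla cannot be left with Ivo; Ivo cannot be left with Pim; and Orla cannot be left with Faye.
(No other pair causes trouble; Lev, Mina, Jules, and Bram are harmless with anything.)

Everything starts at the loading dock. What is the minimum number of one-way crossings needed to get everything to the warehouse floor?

11

Counting alone: the porter can take at most 2 across per trip to the warehouse floor, so moving all 9 needs at least 5 loaded trips out, with a return between consecutive ones — at least 9 crossings.
The safety rule pushes this higher. Following every safe sequence of crossings, the most of the 9 that can be at the warehouse floor as the hand-cart arrives there on crossing 9 is 8 — never all 9.
So no plan with fewer than 11 crossings exists, and this one achieves 11:
1. Porter goes to the warehouse floor with Orla and Pim.  [the loading dock: Bram, Faye, Ivo, Jules, Lev, Mina, Tess | the warehouse floor: Orla, Pim]
2. Porter goes back to the loading dock alone.  [the loading dock: Bram, Faye, Ivo, Jules, Lev, Mina, Tess | the warehouse floor: Orla, Pim]
3. Porter goes to the warehouse floor with Lev.  [the loading dock: Bram, Faye, Ivo, Jules, Mina, Tess | the warehouse floor: Lev, Orla, Pim]
4. Porter goes back to the loading dock alone.  [the loading dock: Bram, Faye, Ivo, Jules, Mina, Tess | the warehouse floor: Lev, Orla, Pim]
5. Porter goes to the warehouse floor with Faye and Tess.  [the loading dock: Bram, Ivo, Jules, Mina | the warehouse floor: Faye, Lev, Orla, Pim, Tess]
6. Porter goes back to the loading dock with Orla and Pim.  [the loading dock: Bram, Ivo, Jules, Mina, Orla, Pim | the warehouse floor: Faye, Lev, Tess]
7. Porter goes to the warehouse floor with Ivo and Mina.  [the loading dock: Bram, Jules, Orla, Pim | the warehouse floor: Faye, Ivo, Lev, Mina, Tess]
8. Porter goes back to the loading dock alone.  [the loading dock: Bram, Jules, Orla, Pim | the warehouse floor: Faye, Ivo, Lev, Mina, Tess]
9. Porter goes to the warehouse floor with Bram and Jules.  [the loading dock: Orla, Pim | the warehouse floor: Bram, Faye, Ivo, Jules, Lev, Mina, Tess]
10. Porter goes back to the loading dock alone.  [the loading dock: Orla, Pim | the warehouse floor: Bram, Faye, Ivo, Jules, Lev, Mina, Tess]
11. Porter goes to the warehouse floor with Orla and Pim.  [the loading dock: — | the warehouse floor: Bram, Faye, Ivo, Jules, Lev, Mina, Orla, Pim, Tess]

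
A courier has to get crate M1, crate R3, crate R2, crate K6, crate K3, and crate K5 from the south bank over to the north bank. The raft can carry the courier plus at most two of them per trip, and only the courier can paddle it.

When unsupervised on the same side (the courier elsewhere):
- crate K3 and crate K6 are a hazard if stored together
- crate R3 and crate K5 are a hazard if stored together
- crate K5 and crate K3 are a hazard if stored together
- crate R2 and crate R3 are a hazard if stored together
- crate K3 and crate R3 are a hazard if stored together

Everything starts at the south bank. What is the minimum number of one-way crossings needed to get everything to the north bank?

9

Counting alone: the courier can take at most 2 across per trip to the north bank, so moving all 6 needs at least 3 loaded trips out, with a return between consecutive ones — at least 5 crossings.
The safety rule pushes this higher. Following every safe sequence of crossings, the most of the 6 that can be at the north bank as the raft arrives there on crossings 5, 7 is 4, 5 respectively — never all 6.
So no plan with fewer than 9 crossings exists, and this one achieves 9:
1. Courier goes to the north bank with crate K3 and crate R3.  [the south bank: crate K5, crate K6, crate M1, crate R2 | the north bank: crate K3, crate R3]
2. Courier goes back to the south bank with crate R3.  [the south bank: crate K5, crate K6, crate M1, crate R2, crate R3 | the north bank: crate K3]
3. Courier goes to the north bank with crate M1 and crate R3.  [the south bank: crate K5, crate K6, crate R2 | the north bank: crate K3, crate M1, crate R3]
4. Courier goes back to the south bank with crate R3.  [the south bank: crate K5, crate K6, crate R2, crate R3 | the north bank: crate K3, crate M1]
5. Courier goes to the north bank with crate R2 and crate R3.  [the south bank: crate K5, crate K6 | the north bank: crate K3, crate M1, crate R2, crate R3]
6. Courier goes back to the south bank with crate R3.  [the south bank: crate K5, crate K6, crate R3 | the north bank: crate K3, crate M1, crate R2]
7. Courier goes to the north bank with crate K5 and crate K6.  [the south bank: crate R3 | the north bank: crate K3, crate K5, crate K6, crate M1, crate R2]
8. Courier goes back to the south bank with crate K3.  [the south bank: crate K3, crate R3 | the north bank: crate K5, crate K6, crate M1, crate R2]
9. Courier goes to the north bank with crate K3 and crate R3.  [the south bank: — | the north bank: crate K3, crate K5, crate K6, crate M1, crate R2, crate R3]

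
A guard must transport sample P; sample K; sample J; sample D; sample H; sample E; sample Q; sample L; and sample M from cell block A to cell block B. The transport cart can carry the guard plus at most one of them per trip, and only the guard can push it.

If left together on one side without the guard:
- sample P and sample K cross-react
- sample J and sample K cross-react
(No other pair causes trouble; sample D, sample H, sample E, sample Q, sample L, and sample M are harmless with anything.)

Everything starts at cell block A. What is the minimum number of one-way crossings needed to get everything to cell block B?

Counting alone: the guard can take at most 1 across per trip to cell block B, so moving all 9 needs at least 9 loaded trips out, with a return between consecutive ones — at least 17 crossings.
The safety rule pushes this higher. Following every safe sequence of crossings, the most of the 9 that can be at cell block B as the transport cart arrives there on crossing 17 is 8 — never all 9.
So no plan with fewer than 19 crossings exists, and this one achieves 19:
1. Guard goes to cell block B with sample K.
2. Guard goes back to cell block A alone.
3. Guard goes to cell block B with sample P.
4. Guard goes back to cell block A with sample K.
5. Guard goes to cell block B with sample J.
6. Guard goes back to cell block A alone.
7. Guard goes to cell block B with sample D.
8. Guard goes back to cell block A alone.
9. Guard goes to cell block B with sample H.
10. Guard goes back to cell block A alone.
11. Guard goes to cell block B with sample E.
12. Guard goes back to cell block A alone.
13. Guard goes to cell block B with sample Q.
14. Guard goes back to cell block A alone.
15. Guard goes to cell block B with sample L.
16. Guard goes back to cell block A alone.
17. Guard goes to cell block B with sample M.
18. Guard goes back to cell block A alone.
19. Guard goes to cell block B with sample K.

19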